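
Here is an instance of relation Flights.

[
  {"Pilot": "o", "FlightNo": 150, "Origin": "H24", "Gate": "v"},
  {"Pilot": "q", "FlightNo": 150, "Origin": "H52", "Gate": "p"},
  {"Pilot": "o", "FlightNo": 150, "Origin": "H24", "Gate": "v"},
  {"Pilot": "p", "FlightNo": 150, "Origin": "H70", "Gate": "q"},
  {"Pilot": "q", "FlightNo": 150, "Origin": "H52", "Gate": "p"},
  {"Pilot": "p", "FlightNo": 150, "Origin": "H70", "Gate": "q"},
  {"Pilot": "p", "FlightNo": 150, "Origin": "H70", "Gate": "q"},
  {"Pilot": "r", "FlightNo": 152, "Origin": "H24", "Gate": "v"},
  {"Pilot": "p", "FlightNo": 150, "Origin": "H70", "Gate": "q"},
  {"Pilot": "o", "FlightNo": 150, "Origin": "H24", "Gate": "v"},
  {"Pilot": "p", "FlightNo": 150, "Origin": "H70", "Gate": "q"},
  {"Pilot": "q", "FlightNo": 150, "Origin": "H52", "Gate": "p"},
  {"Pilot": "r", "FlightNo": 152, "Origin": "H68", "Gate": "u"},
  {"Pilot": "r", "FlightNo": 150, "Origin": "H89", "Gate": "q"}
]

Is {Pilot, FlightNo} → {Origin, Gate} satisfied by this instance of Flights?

(Pilot=o, FlightNo=150): 3 rows → {Origin,Gate} = (H24, v), (H24, v), (H24, v) ✓
(Pilot=q, FlightNo=150): 3 rows → {Origin,Gate} = (H52, p), (H52, p), (H52, p) ✓
(Pilot=p, FlightNo=150): 5 rows → {Origin,Gate} = (H70, q), (H70, q), (H70, q), (H70, q), (H70, q) ✓
(Pilot=r, FlightNo=152): 2 rows → {Origin,Gate} takes values {(H24, v), (H68, u)} — violation
(Pilot=r, FlightNo=150): 1 row → {Origin,Gate} = (H89, q) ✓
Two rows agree on {Pilot, FlightNo} but differ on {Origin, Gate}, so {Pilot, FlightNo} → {Origin, Gate} does not hold.

No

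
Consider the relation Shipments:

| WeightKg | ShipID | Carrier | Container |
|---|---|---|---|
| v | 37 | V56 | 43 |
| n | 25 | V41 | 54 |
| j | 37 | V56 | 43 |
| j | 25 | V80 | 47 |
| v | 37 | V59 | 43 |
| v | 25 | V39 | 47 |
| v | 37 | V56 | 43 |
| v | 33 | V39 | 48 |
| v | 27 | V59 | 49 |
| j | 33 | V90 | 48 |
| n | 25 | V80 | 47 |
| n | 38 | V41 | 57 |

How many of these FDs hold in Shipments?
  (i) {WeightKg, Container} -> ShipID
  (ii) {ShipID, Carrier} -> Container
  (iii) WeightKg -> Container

(i) {WeightKg, Container} -> ShipID: every LHS value maps to a single RHS value — holds.
(ii) {ShipID, Carrier} -> Container: every LHS value maps to a single RHS value — holds.
(iii) WeightKg -> Container: WeightKg=v: 6 rows → Container takes values {43, 47, 48, 49} — violation; WeightKg=n: 3 rows → Container takes values {54, 47, 57} — violation; WeightKg=j: 3 rows → Container takes values {43, 47, 48} — violation — fails.
2 of the 3 dependencies hold.

2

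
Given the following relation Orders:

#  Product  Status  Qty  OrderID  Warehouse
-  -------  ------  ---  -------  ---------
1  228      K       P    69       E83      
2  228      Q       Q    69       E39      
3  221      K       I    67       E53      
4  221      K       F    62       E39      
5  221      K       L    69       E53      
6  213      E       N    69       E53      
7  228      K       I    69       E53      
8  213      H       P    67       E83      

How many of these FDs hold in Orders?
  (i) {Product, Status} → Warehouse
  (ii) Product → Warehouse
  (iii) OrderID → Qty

0

(i) {Product, Status} → Warehouse: (Product=228, Status=K): rows 1, 7 → Warehouse takes values {E83, E53} — violation; (Product=221, Status=K): rows 3, 4, 5 → Warehouse takes values {E53, E39} — violation — fails.
(ii) Product → Warehouse: Product=228: rows 1, 2, 7 → Warehouse takes values {E83, E39, E53} — violation; Product=221: rows 3, 4, 5 → Warehouse takes values {E53, E39} — violation; Product=213: rows 6, 8 → Warehouse takes values {E53, E83} — violation — fails.
(iii) OrderID → Qty: OrderID=69: rows 1, 2, 5, 6, 7 → Qty takes values {P, Q, L, N, I} — violation; OrderID=67: rows 3, 8 → Qty takes values {I, P} — violation — fails.
None of the 3 dependencies hold.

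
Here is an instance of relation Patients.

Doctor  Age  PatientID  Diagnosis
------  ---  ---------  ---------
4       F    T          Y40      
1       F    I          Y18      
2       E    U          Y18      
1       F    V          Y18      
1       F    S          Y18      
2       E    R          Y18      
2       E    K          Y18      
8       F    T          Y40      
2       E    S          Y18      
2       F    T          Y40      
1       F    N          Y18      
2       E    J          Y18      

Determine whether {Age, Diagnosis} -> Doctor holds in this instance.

No

(Age=F, Diagnosis=Y40): 3 rows → Doctor takes values {4, 8, 2} — violation
(Age=F, Diagnosis=Y18): 4 rows → Doctor = 1, 1, 1, 1 ✓
(Age=E, Diagnosis=Y18): 5 rows → Doctor = 2, 2, 2, 2, 2 ✓
Two rows agree on {Age, Diagnosis} but differ on Doctor, so {Age, Diagnosis} -> Doctor does not hold.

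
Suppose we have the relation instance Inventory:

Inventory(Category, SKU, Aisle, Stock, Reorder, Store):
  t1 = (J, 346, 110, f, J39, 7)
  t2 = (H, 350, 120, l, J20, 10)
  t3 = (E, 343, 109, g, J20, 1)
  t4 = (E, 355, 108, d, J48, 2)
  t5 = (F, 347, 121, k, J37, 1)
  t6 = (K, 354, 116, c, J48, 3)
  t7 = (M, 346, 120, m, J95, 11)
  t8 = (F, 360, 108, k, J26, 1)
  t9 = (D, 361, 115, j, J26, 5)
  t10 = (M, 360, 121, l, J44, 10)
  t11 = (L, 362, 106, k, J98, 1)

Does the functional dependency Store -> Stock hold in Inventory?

Store=7: row 1 → Stock = f ✓
Store=10: rows 2, 10 → Stock = l, l ✓
Store=1: rows 3, 5, 8, 11 → Stock takes values {g, k} — violation
Store=2: row 4 → Stock = d ✓
Store=3: row 6 → Stock = c ✓
Store=11: row 7 → Stock = m ✓
Store=5: row 9 → Stock = j ✓
Two rows agree on Store but differ on Stock, so Store -> Stock does not hold.

No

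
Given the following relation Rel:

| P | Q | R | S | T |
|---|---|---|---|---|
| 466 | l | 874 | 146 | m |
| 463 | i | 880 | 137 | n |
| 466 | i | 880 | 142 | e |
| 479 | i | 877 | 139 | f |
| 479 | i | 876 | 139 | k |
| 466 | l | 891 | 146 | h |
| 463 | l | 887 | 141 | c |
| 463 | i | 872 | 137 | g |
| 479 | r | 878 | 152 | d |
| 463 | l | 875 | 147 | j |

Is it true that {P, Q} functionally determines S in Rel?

No

(P=466, Q=l): 2 rows → S = 146, 146 ✓
(P=463, Q=i): 2 rows → S = 137, 137 ✓
(P=466, Q=i): 1 row → S = 142 ✓
(P=479, Q=i): 2 rows → S = 139, 139 ✓
(P=463, Q=l): 2 rows → S takes values {141, 147} — violation
(P=479, Q=r): 1 row → S = 152 ✓
Two rows agree on {P, Q} but differ on S, so {P, Q} → S does not hold.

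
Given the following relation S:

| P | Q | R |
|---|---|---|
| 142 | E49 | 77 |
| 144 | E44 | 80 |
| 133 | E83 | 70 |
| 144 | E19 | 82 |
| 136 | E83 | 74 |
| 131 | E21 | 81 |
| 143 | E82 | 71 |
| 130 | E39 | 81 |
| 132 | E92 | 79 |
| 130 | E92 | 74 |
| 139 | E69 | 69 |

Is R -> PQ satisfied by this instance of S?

No

R=77: 1 row → {P,Q} = (142, E49) ✓
R=80: 1 row → {P,Q} = (144, E44) ✓
R=70: 1 row → {P,Q} = (133, E83) ✓
R=82: 1 row → {P,Q} = (144, E19) ✓
R=74: 2 rows → {P,Q} takes values {(136, E83), (130, E92)} — violation
R=81: 2 rows → {P,Q} takes values {(131, E21), (130, E39)} — violation
R=71: 1 row → {P,Q} = (143, E82) ✓
R=79: 1 row → {P,Q} = (132, E92) ✓
R=69: 1 row → {P,Q} = (139, E69) ✓
Two rows agree on R but differ on PQ, so R -> PQ does not hold.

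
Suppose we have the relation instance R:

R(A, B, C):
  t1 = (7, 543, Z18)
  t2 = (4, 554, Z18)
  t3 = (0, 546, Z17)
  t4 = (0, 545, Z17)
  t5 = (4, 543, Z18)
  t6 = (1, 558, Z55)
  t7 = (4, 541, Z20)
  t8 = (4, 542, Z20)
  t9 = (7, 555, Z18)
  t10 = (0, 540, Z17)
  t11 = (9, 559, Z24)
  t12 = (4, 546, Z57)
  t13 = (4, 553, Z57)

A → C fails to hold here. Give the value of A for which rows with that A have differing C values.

4

A=7: rows 1, 9 → C = Z18, Z18 ✓
A=4: rows 2, 5, 7, 8, 12, 13 → C takes values {Z18, Z20, Z57} — violation
A=0: rows 3, 4, 10 → C = Z17, Z17, Z17 ✓
A=1: row 6 → C = Z55 ✓
A=9: row 11 → C = Z24 ✓
The only A value with inconsistent C is A=4.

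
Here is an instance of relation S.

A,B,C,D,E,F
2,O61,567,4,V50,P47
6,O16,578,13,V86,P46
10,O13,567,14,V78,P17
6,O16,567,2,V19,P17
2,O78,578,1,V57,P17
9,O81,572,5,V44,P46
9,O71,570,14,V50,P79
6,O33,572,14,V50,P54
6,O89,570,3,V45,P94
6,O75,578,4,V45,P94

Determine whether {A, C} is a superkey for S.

No

Two distinct rows share (A=6, C=578), so {A, C} does not determine every attribute — not a superkey.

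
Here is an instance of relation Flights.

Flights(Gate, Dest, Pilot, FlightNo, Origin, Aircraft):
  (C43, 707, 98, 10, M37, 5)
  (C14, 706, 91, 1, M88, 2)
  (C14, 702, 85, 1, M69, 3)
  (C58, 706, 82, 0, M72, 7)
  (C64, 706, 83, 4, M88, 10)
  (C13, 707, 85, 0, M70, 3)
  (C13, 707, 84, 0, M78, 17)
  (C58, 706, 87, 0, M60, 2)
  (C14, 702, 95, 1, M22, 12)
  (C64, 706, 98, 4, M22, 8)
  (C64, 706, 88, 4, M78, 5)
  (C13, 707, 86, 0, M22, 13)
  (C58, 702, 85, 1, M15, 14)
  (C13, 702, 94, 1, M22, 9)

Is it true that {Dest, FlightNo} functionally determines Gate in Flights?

(Dest=707, FlightNo=10): 1 row → Gate = C43 ✓
(Dest=706, FlightNo=1): 1 row → Gate = C14 ✓
(Dest=702, FlightNo=1): 4 rows → Gate takes values {C14, C58, C13} — violation
(Dest=706, FlightNo=0): 2 rows → Gate = C58, C58 ✓
(Dest=706, FlightNo=4): 3 rows → Gate = C64, C64, C64 ✓
(Dest=707, FlightNo=0): 3 rows → Gate = C13, C13, C13 ✓
Two rows agree on {Dest, FlightNo} but differ on Gate, so {Dest, FlightNo} -> Gate does not hold.

No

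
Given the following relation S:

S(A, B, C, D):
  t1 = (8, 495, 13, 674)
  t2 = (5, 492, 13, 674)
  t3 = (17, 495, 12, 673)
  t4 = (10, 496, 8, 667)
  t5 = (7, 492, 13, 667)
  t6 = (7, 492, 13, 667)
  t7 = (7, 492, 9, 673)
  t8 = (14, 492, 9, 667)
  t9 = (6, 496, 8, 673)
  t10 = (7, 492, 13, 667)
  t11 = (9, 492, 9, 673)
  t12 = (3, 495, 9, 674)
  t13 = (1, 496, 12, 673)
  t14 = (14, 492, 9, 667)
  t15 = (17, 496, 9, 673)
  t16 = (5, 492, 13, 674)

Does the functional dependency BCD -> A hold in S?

(B=495, C=13, D=674): row 1 → A = 8 ✓
(B=492, C=13, D=674): rows 2, 16 → A = 5, 5 ✓
(B=495, C=12, D=673): row 3 → A = 17 ✓
(B=496, C=8, D=667): row 4 → A = 10 ✓
(B=492, C=13, D=667): rows 5, 6, 10 → A = 7, 7, 7 ✓
(B=492, C=9, D=673): rows 7, 11 → A takes values {7, 9} — violation
(B=492, C=9, D=667): rows 8, 14 → A = 14, 14 ✓
(B=496, C=8, D=673): row 9 → A = 6 ✓
(B=495, C=9, D=674): row 12 → A = 3 ✓
(B=496, C=12, D=673): row 13 → A = 1 ✓
(B=496, C=9, D=673): row 15 → A = 17 ✓
Two rows agree on BCD but differ on A, so BCD -> A does not hold.

No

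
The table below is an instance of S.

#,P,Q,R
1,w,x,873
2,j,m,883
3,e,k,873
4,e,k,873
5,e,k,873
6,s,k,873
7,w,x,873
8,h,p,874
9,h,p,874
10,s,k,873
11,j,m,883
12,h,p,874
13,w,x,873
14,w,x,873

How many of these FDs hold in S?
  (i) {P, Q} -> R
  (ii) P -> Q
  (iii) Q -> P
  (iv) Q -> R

(i) {P, Q} -> R: every LHS value maps to a single RHS value — holds.
(ii) P -> Q: every LHS value maps to a single RHS value — holds.
(iii) Q -> P: Q=k: rows 3, 4, 5, 6, 10 → P takes values {e, s} — violation — fails.
(iv) Q -> R: every LHS value maps to a single RHS value — holds.
3 of the 4 dependencies hold.

3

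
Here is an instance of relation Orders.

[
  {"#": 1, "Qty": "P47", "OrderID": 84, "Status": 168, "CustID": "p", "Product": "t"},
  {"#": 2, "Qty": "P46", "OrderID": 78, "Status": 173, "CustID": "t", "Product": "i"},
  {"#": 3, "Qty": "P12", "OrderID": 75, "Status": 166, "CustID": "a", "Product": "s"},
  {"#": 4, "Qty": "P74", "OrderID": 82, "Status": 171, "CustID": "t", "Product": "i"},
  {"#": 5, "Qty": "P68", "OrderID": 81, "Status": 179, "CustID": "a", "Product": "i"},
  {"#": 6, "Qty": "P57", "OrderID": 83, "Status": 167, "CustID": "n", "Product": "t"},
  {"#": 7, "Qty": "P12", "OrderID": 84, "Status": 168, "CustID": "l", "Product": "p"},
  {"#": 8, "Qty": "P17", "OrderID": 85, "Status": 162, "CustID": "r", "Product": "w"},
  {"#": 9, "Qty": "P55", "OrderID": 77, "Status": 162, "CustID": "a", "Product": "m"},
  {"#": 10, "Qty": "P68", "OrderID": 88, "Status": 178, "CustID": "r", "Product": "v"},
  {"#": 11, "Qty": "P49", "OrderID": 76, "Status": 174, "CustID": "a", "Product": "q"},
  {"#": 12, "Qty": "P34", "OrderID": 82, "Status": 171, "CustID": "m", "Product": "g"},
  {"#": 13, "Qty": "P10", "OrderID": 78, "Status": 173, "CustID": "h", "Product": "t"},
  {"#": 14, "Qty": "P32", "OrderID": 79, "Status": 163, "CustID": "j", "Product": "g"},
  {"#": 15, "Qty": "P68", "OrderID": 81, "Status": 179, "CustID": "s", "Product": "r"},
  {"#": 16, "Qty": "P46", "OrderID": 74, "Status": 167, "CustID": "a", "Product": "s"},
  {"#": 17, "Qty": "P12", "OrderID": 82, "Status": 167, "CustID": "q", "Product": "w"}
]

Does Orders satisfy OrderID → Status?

No

OrderID=84: rows 1, 7 → Status = 168, 168 ✓
OrderID=78: rows 2, 13 → Status = 173, 173 ✓
OrderID=75: row 3 → Status = 166 ✓
OrderID=82: rows 4, 12, 17 → Status takes values {171, 167} — violation
OrderID=81: rows 5, 15 → Status = 179, 179 ✓
OrderID=83: row 6 → Status = 167 ✓
OrderID=85: row 8 → Status = 162 ✓
OrderID=77: row 9 → Status = 162 ✓
OrderID=88: row 10 → Status = 178 ✓
OrderID=76: row 11 → Status = 174 ✓
OrderID=79: row 14 → Status = 163 ✓
OrderID=74: row 16 → Status = 167 ✓
Two rows agree on OrderID but differ on Status, so OrderID → Status does not hold.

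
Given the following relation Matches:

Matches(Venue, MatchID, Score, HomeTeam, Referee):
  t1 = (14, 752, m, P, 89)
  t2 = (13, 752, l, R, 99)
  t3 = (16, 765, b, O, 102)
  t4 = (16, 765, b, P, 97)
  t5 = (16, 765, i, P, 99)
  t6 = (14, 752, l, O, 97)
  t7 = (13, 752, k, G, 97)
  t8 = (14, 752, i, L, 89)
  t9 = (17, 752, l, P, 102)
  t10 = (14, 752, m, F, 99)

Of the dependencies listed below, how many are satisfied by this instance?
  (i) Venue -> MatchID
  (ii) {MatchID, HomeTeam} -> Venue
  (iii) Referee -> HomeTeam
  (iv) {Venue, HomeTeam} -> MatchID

(i) Venue -> MatchID: every LHS value maps to a single RHS value — holds.
(ii) {MatchID, HomeTeam} -> Venue: (MatchID=752, HomeTeam=P): rows 1, 9 → Venue takes values {14, 17} — violation — fails.
(iii) Referee -> HomeTeam: Referee=89: rows 1, 8 → HomeTeam takes values {P, L} — violation; Referee=99: rows 2, 5, 10 → HomeTeam takes values {R, P, F} — violation; Referee=102: rows 3, 9 → HomeTeam takes values {O, P} — violation; Referee=97: rows 4, 6, 7 → HomeTeam takes values {P, O, G} — violation — fails.
(iv) {Venue, HomeTeam} -> MatchID: every LHS value maps to a single RHS value — holds.
2 of the 4 dependencies hold.

2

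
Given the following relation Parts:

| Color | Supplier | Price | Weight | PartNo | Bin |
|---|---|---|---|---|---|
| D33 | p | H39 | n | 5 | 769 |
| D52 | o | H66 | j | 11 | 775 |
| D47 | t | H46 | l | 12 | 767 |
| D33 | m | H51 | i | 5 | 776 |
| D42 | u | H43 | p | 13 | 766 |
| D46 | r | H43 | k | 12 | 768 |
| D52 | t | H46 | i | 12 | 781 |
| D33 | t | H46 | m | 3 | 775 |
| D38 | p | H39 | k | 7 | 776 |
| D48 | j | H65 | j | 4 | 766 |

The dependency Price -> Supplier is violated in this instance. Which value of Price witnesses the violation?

Price=H39: 2 rows → Supplier = p, p ✓
Price=H66: 1 row → Supplier = o ✓
Price=H46: 3 rows → Supplier = t, t, t ✓
Price=H51: 1 row → Supplier = m ✓
Price=H43: 2 rows → Supplier takes values {u, r} — violation
Price=H65: 1 row → Supplier = j ✓
The only Price value with inconsistent Supplier is Price=H43.

H43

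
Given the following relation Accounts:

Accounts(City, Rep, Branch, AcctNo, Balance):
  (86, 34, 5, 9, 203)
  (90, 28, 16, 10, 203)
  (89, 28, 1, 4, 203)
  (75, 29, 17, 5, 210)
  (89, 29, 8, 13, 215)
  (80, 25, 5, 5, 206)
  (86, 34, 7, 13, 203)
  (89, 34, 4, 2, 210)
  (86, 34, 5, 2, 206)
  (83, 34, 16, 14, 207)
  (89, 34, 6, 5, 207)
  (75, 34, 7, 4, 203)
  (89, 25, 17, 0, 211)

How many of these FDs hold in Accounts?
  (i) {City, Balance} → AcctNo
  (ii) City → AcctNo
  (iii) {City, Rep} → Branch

(i) {City, Balance} → AcctNo: (City=86, Balance=203): 2 rows → AcctNo takes values {9, 13} — violation — fails.
(ii) City → AcctNo: City=86: 3 rows → AcctNo takes values {9, 13, 2} — violation; City=89: 5 rows → AcctNo takes values {4, 13, 2, 5, 0} — violation; City=75: 2 rows → AcctNo takes values {5, 4} — violation — fails.
(iii) {City, Rep} → Branch: (City=86, Rep=34): 3 rows → Branch takes values {5, 7} — violation; (City=89, Rep=34): 2 rows → Branch takes values {4, 6} — violation — fails.
None of the 3 dependencies hold.

0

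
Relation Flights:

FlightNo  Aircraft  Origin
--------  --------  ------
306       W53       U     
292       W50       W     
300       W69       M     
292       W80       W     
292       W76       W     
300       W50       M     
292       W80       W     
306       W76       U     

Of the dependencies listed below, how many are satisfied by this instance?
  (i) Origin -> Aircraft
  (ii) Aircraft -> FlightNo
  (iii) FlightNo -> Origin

1

(i) Origin -> Aircraft: Origin=U: 2 rows → Aircraft takes values {W53, W76} — violation; Origin=W: 4 rows → Aircraft takes values {W50, W80, W76} — violation; Origin=M: 2 rows → Aircraft takes values {W69, W50} — violation — fails.
(ii) Aircraft -> FlightNo: Aircraft=W50: 2 rows → FlightNo takes values {292, 300} — violation; Aircraft=W76: 2 rows → FlightNo takes values {292, 306} — violation — fails.
(iii) FlightNo -> Origin: every LHS value maps to a single RHS value — holds.
1 of the 3 dependencies holds.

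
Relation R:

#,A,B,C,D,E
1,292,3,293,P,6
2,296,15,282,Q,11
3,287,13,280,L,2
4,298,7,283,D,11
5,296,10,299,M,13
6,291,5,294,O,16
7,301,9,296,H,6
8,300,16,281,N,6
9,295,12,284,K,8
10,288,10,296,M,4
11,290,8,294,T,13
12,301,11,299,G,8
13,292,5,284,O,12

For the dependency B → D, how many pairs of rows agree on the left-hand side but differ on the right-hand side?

B=10: all 2 rows agree on D — 0 pairs.
B=5: all 2 rows agree on D — 0 pairs.

0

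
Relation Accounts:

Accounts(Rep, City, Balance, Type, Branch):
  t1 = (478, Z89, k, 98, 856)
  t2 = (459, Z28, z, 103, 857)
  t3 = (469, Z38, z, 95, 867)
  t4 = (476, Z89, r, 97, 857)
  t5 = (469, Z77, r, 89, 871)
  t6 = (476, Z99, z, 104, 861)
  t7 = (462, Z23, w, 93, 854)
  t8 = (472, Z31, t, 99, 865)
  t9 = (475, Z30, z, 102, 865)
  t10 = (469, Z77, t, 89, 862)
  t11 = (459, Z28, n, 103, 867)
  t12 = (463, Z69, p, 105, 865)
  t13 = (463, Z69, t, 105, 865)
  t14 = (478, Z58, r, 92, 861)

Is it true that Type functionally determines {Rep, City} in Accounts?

Type=98: row 1 → {Rep,City} = (478, Z89) ✓
Type=103: rows 2, 11 → {Rep,City} = (459, Z28), (459, Z28) ✓
Type=95: row 3 → {Rep,City} = (469, Z38) ✓
Type=97: row 4 → {Rep,City} = (476, Z89) ✓
Type=89: rows 5, 10 → {Rep,City} = (469, Z77), (469, Z77) ✓
Type=104: row 6 → {Rep,City} = (476, Z99) ✓
Type=93: row 7 → {Rep,City} = (462, Z23) ✓
Type=99: row 8 → {Rep,City} = (472, Z31) ✓
Type=102: row 9 → {Rep,City} = (475, Z30) ✓
Type=105: rows 12, 13 → {Rep,City} = (463, Z69), (463, Z69) ✓
Type=92: row 14 → {Rep,City} = (478, Z58) ✓
Every Type value is associated with a single {Rep, City} value, so Type → {Rep, City} holds.

Yes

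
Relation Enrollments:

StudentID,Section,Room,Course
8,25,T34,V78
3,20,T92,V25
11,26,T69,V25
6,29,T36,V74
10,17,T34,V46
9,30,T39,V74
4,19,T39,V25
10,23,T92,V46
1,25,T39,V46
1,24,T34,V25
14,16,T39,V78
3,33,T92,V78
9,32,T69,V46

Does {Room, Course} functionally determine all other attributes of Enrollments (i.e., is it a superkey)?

Yes

All 13 rows have distinct {Room, Course} values, so {Room, Course} → (all attributes) holds and {Room, Course} is a superkey.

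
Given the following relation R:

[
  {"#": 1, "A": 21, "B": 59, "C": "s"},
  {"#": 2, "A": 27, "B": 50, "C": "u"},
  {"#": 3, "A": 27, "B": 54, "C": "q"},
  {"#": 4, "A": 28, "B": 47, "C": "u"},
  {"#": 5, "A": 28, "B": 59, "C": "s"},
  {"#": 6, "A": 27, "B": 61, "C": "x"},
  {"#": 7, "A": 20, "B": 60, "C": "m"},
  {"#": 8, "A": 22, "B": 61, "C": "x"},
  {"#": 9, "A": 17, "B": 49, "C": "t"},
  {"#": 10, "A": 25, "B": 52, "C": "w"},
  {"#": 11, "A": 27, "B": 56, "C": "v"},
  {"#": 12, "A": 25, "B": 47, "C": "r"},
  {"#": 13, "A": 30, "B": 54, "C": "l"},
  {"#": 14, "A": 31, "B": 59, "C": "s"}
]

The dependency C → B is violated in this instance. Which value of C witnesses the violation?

u

C=s: rows 1, 5, 14 → B = 59, 59, 59 ✓
C=u: rows 2, 4 → B takes values {50, 47} — violation
C=q: row 3 → B = 54 ✓
C=x: rows 6, 8 → B = 61, 61 ✓
C=m: row 7 → B = 60 ✓
C=t: row 9 → B = 49 ✓
C=w: row 10 → B = 52 ✓
C=v: row 11 → B = 56 ✓
C=r: row 12 → B = 47 ✓
C=l: row 13 → B = 54 ✓
The only C value with inconsistent B is C=u.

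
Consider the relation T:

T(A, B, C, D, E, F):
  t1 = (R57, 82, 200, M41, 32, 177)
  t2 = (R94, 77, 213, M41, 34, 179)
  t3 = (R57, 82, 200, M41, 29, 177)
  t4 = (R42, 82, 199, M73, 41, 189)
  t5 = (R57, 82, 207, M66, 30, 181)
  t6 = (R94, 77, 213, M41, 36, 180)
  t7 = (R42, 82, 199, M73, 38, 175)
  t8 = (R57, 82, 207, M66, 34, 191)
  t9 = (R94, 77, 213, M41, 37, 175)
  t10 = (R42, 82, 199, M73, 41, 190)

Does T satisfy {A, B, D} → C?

Yes

(A=R57, B=82, D=M41): rows 1, 3 → C = 200, 200 ✓
(A=R94, B=77, D=M41): rows 2, 6, 9 → C = 213, 213, 213 ✓
(A=R42, B=82, D=M73): rows 4, 7, 10 → C = 199, 199, 199 ✓
(A=R57, B=82, D=M66): rows 5, 8 → C = 207, 207 ✓
Every {A, B, D} value is associated with a single C value, so {A, B, D} → C holds.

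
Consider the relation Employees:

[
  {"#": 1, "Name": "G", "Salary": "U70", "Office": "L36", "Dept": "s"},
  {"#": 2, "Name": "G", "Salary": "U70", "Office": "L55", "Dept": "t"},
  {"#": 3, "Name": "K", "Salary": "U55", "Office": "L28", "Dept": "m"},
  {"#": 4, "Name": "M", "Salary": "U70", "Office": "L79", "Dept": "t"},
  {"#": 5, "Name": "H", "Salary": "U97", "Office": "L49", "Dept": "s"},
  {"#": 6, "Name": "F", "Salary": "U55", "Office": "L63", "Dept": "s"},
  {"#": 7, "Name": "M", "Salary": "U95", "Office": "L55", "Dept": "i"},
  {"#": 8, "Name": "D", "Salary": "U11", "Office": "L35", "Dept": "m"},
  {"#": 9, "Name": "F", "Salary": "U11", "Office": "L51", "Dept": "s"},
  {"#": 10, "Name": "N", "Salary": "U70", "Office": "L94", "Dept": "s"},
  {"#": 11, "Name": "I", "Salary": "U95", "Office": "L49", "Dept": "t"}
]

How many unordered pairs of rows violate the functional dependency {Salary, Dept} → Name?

2

(Salary=U70, Dept=s): violating pairs (1,10) — 1 pair.
(Salary=U70, Dept=t): violating pairs (2,4) — 1 pair.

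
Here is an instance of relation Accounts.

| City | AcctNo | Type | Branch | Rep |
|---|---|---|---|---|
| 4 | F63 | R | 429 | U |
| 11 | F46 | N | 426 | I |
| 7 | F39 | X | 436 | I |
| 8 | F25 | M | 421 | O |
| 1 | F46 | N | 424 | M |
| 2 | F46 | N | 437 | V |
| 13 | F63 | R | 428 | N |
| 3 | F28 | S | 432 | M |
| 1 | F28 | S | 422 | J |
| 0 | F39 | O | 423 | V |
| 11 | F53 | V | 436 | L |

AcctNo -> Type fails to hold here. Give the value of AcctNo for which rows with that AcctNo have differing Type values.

AcctNo=F63: 2 rows → Type = R, R ✓
AcctNo=F46: 3 rows → Type = N, N, N ✓
AcctNo=F39: 2 rows → Type takes values {X, O} — violation
AcctNo=F25: 1 row → Type = M ✓
AcctNo=F28: 2 rows → Type = S, S ✓
AcctNo=F53: 1 row → Type = V ✓
The only AcctNo value with inconsistent Type is AcctNo=F39.

F39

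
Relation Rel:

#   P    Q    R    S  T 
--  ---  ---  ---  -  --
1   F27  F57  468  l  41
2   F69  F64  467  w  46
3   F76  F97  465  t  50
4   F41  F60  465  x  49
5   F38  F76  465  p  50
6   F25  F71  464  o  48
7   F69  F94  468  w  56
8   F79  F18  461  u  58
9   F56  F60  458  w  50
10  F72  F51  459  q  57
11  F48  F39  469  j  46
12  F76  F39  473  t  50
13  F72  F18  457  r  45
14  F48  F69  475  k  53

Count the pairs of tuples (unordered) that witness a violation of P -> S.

2

P=F69: all 2 rows agree on S — 0 pairs.
P=F76: all 2 rows agree on S — 0 pairs.
P=F72: violating pairs (10,13) — 1 pair.
P=F48: violating pairs (11,14) — 1 pair.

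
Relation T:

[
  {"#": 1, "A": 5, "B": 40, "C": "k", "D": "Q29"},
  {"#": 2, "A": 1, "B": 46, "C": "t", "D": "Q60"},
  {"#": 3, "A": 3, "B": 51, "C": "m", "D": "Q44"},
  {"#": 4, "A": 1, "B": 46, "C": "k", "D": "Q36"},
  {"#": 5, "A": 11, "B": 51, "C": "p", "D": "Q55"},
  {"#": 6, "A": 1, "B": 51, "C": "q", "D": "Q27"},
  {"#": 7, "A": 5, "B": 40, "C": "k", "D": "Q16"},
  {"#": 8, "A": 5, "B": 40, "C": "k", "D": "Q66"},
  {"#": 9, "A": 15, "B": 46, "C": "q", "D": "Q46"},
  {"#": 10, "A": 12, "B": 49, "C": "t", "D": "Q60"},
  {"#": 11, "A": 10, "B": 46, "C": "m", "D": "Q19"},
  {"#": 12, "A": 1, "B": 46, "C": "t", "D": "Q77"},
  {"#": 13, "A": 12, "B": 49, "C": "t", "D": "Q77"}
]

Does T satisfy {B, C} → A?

Yes

(B=40, C=k): rows 1, 7, 8 → A = 5, 5, 5 ✓
(B=46, C=t): rows 2, 12 → A = 1, 1 ✓
(B=51, C=m): row 3 → A = 3 ✓
(B=46, C=k): row 4 → A = 1 ✓
(B=51, C=p): row 5 → A = 11 ✓
(B=51, C=q): row 6 → A = 1 ✓
(B=46, C=q): row 9 → A = 15 ✓
(B=49, C=t): rows 10, 13 → A = 12, 12 ✓
(B=46, C=m): row 11 → A = 10 ✓
Every {B, C} value is associated with a single A value, so {B, C} → A holds.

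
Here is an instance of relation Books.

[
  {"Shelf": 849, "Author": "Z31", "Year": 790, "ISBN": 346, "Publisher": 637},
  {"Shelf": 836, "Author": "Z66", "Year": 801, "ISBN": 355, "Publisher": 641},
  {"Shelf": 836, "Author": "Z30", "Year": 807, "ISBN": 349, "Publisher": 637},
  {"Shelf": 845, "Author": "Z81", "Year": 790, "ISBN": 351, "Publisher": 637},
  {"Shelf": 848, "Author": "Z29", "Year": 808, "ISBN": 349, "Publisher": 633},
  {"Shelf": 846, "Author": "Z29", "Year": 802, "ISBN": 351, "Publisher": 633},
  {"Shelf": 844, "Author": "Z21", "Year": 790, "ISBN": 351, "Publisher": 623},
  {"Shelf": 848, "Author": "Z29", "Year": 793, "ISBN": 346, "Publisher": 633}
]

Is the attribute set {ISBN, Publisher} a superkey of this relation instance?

All 8 rows have distinct {ISBN, Publisher} values, so {ISBN, Publisher} → (all attributes) holds and {ISBN, Publisher} is a superkey.

Yes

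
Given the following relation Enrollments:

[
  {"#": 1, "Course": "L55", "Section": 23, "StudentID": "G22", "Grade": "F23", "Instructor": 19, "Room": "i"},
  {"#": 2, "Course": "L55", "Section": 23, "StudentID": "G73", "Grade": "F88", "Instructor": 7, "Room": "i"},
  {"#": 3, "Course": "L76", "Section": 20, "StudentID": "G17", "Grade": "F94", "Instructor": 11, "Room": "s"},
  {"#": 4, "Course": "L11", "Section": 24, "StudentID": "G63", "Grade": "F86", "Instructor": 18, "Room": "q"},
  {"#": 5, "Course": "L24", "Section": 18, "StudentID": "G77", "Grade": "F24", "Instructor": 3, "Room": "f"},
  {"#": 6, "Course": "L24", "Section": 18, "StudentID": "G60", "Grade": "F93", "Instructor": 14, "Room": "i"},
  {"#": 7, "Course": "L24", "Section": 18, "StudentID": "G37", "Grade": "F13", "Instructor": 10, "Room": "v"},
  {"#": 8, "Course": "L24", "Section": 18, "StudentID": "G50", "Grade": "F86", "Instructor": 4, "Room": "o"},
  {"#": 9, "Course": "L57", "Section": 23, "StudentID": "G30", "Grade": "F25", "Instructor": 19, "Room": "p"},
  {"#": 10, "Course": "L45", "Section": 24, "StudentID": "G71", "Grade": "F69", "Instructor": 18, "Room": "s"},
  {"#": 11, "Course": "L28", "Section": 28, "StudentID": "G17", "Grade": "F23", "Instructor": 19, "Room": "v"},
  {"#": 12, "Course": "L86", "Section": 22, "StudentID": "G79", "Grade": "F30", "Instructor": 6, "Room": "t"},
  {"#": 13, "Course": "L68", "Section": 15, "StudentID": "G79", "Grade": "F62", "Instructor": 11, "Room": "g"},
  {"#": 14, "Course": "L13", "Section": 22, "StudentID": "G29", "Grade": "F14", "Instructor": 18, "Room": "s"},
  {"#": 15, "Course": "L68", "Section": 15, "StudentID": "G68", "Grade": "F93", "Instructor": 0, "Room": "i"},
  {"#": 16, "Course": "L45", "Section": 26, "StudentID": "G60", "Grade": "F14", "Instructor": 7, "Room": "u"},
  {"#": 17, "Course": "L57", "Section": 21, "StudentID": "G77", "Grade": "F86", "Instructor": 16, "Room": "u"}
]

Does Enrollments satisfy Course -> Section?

Course=L55: rows 1, 2 → Section = 23, 23 ✓
Course=L76: row 3 → Section = 20 ✓
Course=L11: row 4 → Section = 24 ✓
Course=L24: rows 5, 6, 7, 8 → Section = 18, 18, 18, 18 ✓
Course=L57: rows 9, 17 → Section takes values {23, 21} — violation
Course=L45: rows 10, 16 → Section takes values {24, 26} — violation
Course=L28: row 11 → Section = 28 ✓
Course=L86: row 12 → Section = 22 ✓
Course=L68: rows 13, 15 → Section = 15, 15 ✓
Course=L13: row 14 → Section = 22 ✓
Two rows agree on Course but differ on Section, so Course -> Section does not hold.

No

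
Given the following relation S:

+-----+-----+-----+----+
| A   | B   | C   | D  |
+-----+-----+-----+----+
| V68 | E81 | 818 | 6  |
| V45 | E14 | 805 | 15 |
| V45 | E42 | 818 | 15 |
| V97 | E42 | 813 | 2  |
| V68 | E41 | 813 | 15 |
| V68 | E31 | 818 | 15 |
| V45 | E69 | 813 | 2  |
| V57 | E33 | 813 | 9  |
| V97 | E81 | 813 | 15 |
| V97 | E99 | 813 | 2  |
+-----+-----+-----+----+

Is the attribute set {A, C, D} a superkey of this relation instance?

No

Two distinct rows share (A=V97, C=813, D=2), so {A, C, D} does not determine every attribute — not a superkey.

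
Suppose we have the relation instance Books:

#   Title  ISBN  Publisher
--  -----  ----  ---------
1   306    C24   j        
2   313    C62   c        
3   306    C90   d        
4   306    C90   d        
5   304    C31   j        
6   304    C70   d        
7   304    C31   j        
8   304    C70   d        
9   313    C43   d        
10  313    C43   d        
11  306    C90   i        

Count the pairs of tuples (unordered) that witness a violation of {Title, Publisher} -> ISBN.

(Title=306, Publisher=d): all 2 rows agree on ISBN — 0 pairs.
(Title=304, Publisher=j): all 2 rows agree on ISBN — 0 pairs.
(Title=304, Publisher=d): all 2 rows agree on ISBN — 0 pairs.
(Title=313, Publisher=d): all 2 rows agree on ISBN — 0 pairs.

0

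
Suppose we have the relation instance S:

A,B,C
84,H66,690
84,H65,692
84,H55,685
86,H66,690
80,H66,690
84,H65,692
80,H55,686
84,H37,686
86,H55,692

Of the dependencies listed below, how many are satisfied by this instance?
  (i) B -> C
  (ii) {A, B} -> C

1

(i) B -> C: B=H55: 3 rows → C takes values {685, 686, 692} — violation — fails.
(ii) {A, B} -> C: every LHS value maps to a single RHS value — holds.
1 of the 2 dependencies holds.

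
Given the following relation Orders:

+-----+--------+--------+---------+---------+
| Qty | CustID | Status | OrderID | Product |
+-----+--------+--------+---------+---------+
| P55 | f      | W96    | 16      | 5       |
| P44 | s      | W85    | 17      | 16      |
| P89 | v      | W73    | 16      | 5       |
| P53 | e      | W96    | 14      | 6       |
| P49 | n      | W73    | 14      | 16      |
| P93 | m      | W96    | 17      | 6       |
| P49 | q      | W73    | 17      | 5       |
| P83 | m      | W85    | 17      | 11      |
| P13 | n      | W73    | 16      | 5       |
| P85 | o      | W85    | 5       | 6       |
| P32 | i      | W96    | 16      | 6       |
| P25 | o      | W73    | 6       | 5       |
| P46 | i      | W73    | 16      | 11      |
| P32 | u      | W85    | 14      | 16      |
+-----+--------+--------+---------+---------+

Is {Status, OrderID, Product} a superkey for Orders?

Two distinct rows share (Status=W73, OrderID=16, Product=5), so {Status, OrderID, Product} does not determine every attribute — not a superkey.

No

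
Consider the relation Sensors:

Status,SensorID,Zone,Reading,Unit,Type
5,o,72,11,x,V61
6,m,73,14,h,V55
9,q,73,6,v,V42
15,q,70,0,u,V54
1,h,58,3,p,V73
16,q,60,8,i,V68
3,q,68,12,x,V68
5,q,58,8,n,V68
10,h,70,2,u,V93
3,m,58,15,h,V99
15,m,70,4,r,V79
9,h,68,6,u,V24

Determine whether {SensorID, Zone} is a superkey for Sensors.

All 12 rows have distinct {SensorID, Zone} values, so {SensorID, Zone} → (all attributes) holds and {SensorID, Zone} is a superkey.

Yes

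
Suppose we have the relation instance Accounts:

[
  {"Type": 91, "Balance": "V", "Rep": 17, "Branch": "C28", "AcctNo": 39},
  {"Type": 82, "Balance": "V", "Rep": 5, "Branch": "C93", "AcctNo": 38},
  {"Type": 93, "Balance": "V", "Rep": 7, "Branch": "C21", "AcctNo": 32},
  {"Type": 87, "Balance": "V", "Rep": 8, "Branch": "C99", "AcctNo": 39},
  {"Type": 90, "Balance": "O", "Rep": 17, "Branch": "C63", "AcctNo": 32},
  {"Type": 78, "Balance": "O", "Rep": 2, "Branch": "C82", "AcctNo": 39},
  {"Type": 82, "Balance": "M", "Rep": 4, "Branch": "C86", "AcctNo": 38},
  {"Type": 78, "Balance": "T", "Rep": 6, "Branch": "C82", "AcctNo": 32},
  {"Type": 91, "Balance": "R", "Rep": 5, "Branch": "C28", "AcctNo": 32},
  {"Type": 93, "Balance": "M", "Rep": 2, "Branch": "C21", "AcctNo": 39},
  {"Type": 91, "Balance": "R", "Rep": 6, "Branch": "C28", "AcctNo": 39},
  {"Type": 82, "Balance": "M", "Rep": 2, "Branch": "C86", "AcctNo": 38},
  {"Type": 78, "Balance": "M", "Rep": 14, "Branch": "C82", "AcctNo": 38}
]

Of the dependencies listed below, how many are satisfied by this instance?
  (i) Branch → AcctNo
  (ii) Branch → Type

1

(i) Branch → AcctNo: Branch=C28: 3 rows → AcctNo takes values {39, 32} — violation; Branch=C21: 2 rows → AcctNo takes values {32, 39} — violation; Branch=C82: 3 rows → AcctNo takes values {39, 32, 38} — violation — fails.
(ii) Branch → Type: every LHS value maps to a single RHS value — holds.
1 of the 2 dependencies holds.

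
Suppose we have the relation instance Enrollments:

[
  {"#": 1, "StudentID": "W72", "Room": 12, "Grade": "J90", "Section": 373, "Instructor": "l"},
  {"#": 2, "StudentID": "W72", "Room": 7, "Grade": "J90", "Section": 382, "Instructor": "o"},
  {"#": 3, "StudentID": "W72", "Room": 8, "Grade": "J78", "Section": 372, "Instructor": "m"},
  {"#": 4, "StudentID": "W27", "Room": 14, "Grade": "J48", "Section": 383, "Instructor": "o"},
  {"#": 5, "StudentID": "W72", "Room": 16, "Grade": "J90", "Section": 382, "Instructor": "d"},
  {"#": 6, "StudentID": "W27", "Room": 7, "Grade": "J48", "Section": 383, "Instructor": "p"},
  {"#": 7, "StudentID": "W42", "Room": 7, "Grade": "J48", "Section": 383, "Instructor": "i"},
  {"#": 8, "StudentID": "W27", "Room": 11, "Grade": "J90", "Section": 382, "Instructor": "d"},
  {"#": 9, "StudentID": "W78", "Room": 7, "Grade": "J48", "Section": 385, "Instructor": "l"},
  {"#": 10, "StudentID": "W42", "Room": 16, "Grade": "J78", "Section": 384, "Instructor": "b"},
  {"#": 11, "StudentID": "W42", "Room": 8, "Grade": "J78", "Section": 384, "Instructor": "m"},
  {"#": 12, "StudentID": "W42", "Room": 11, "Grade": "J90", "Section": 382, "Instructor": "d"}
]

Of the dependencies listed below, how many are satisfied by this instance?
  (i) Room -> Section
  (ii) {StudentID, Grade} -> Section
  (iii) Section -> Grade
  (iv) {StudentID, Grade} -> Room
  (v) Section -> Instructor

(i) Room -> Section: Room=7: rows 2, 6, 7, 9 → Section takes values {382, 383, 385} — violation; Room=8: rows 3, 11 → Section takes values {372, 384} — violation; Room=16: rows 5, 10 → Section takes values {382, 384} — violation — fails.
(ii) {StudentID, Grade} -> Section: (StudentID=W72, Grade=J90): rows 1, 2, 5 → Section takes values {373, 382} — violation — fails.
(iii) Section -> Grade: every LHS value maps to a single RHS value — holds.
(iv) {StudentID, Grade} -> Room: (StudentID=W72, Grade=J90): rows 1, 2, 5 → Room takes values {12, 7, 16} — violation; (StudentID=W27, Grade=J48): rows 4, 6 → Room takes values {14, 7} — violation; (StudentID=W42, Grade=J78): rows 10, 11 → Room takes values {16, 8} — violation — fails.
(v) Section -> Instructor: Section=382: rows 2, 5, 8, 12 → Instructor takes values {o, d} — violation; Section=383: rows 4, 6, 7 → Instructor takes values {o, p, i} — violation; Section=384: rows 10, 11 → Instructor takes values {b, m} — violation — fails.
1 of the 5 dependencies holds.

1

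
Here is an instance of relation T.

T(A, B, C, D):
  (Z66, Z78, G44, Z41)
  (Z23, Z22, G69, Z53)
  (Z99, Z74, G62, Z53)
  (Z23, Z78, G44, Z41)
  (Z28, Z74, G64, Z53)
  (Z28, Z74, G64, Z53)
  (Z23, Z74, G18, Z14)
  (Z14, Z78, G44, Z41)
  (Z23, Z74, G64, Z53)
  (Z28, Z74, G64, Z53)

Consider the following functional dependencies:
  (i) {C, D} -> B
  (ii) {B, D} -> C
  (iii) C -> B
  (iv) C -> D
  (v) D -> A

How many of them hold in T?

(i) {C, D} -> B: every LHS value maps to a single RHS value — holds.
(ii) {B, D} -> C: (B=Z74, D=Z53): 5 rows → C takes values {G62, G64} — violation — fails.
(iii) C -> B: every LHS value maps to a single RHS value — holds.
(iv) C -> D: every LHS value maps to a single RHS value — holds.
(v) D -> A: D=Z41: 3 rows → A takes values {Z66, Z23, Z14} — violation; D=Z53: 6 rows → A takes values {Z23, Z99, Z28} — violation — fails.
3 of the 5 dependencies hold.

3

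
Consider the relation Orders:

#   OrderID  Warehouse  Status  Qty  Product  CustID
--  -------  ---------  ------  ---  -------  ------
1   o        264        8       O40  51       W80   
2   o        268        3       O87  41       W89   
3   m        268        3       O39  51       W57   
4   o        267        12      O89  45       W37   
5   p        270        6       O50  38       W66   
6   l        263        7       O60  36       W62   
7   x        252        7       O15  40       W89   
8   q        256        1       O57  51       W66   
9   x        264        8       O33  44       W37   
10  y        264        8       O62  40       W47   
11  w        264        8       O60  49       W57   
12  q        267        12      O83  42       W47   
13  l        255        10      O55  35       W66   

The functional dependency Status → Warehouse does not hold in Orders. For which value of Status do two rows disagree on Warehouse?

Status=8: rows 1, 9, 10, 11 → Warehouse = 264, 264, 264, 264 ✓
Status=3: rows 2, 3 → Warehouse = 268, 268 ✓
Status=12: rows 4, 12 → Warehouse = 267, 267 ✓
Status=6: row 5 → Warehouse = 270 ✓
Status=7: rows 6, 7 → Warehouse takes values {263, 252} — violation
Status=1: row 8 → Warehouse = 256 ✓
Status=10: row 13 → Warehouse = 255 ✓
The only Status value with inconsistent Warehouse is Status=7.

7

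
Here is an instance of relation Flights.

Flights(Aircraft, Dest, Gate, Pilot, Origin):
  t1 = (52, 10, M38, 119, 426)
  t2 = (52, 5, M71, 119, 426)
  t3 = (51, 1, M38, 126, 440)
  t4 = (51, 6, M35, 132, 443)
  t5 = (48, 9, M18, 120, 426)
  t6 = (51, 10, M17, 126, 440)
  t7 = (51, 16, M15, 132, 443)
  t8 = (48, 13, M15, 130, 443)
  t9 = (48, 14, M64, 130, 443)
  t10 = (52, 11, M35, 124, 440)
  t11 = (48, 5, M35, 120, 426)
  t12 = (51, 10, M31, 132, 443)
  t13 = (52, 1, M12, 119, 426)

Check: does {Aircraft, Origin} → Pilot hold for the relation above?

Yes

(Aircraft=52, Origin=426): rows 1, 2, 13 → Pilot = 119, 119, 119 ✓
(Aircraft=51, Origin=440): rows 3, 6 → Pilot = 126, 126 ✓
(Aircraft=51, Origin=443): rows 4, 7, 12 → Pilot = 132, 132, 132 ✓
(Aircraft=48, Origin=426): rows 5, 11 → Pilot = 120, 120 ✓
(Aircraft=48, Origin=443): rows 8, 9 → Pilot = 130, 130 ✓
(Aircraft=52, Origin=440): row 10 → Pilot = 124 ✓
Every {Aircraft, Origin} value is associated with a single Pilot value, so {Aircraft, Origin} → Pilot holds.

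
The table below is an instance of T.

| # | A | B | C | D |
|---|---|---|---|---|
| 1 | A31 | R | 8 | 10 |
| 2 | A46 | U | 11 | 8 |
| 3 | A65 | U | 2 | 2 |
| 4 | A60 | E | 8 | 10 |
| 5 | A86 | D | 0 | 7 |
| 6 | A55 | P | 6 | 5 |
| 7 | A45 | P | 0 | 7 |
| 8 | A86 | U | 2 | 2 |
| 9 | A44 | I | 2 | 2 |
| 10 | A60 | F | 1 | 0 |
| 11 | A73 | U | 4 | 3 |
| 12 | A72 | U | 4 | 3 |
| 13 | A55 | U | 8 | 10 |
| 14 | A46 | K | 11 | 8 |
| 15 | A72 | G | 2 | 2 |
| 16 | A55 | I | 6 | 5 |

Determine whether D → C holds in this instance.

Yes

D=10: rows 1, 4, 13 → C = 8, 8, 8 ✓
D=8: rows 2, 14 → C = 11, 11 ✓
D=2: rows 3, 8, 9, 15 → C = 2, 2, 2, 2 ✓
D=7: rows 5, 7 → C = 0, 0 ✓
D=5: rows 6, 16 → C = 6, 6 ✓
D=0: row 10 → C = 1 ✓
D=3: rows 11, 12 → C = 4, 4 ✓
Every D value is associated with a single C value, so D → C holds.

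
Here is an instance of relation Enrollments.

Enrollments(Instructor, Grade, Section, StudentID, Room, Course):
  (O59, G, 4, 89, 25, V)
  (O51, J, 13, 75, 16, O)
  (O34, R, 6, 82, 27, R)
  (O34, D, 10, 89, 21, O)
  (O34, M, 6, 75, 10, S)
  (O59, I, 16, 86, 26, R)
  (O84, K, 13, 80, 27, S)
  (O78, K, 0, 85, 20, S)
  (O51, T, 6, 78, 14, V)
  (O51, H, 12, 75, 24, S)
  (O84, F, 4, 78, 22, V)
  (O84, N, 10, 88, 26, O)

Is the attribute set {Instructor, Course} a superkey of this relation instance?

All 12 rows have distinct {Instructor, Course} values, so {Instructor, Course} → (all attributes) holds and {Instructor, Course} is a superkey.

Yes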